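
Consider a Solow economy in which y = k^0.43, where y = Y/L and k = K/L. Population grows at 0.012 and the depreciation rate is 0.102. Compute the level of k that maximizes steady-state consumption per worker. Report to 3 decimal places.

The effective depreciation rate is n + δ = 0.012 + 0.102 = 0.114.
Golden rule sets MPK = n+δ: 0.43·k^(0.43−1) = 0.114, so k_gold = (0.43/0.114)^(1/0.57) ≈ 10.2687.

k_gold ≈ 10.269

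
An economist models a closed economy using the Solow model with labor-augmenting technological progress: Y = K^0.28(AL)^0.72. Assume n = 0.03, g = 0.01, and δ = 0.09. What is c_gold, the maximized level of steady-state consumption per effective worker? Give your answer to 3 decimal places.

Capital per effective worker breaks even when investment replaces (n + g + δ)·k; here n + g + δ = 0.13.
Maximizing c = f(k) − (n+g+δ)·k gives f'(k) = n+g+δ, i.e. 0.28·k^(0.28−1) = 0.13, so k_gold = (0.28/0.13)^(1/0.72) ≈ 2.9027.
y_gold = 2.9027^0.28 ≈ 1.3477.
c_gold = y_gold − (n+g+δ)·k_gold = 1.3477 − 0.13·2.9027 ≈ 0.9703.

c_gold ≈ 0.970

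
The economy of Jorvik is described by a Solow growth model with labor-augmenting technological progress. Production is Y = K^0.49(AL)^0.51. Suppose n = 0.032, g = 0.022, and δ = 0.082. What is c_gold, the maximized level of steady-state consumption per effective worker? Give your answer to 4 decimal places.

Break-even investment rate: n + g + δ = 0.032 + 0.022 + 0.082 = 0.136.
At the golden rule the marginal product of capital equals n+g+δ: 0.49·k^(0.49−1) = 0.136. Solving, k_gold = (0.49/0.136)^(1/0.51) ≈ 12.3448.
y_gold = 12.3448^0.49 ≈ 3.4263.
c_gold = y_gold − (n+g+δ)·k_gold = 3.4263 − 0.136·12.3448 ≈ 1.7474.

c_gold ≈ 1.7474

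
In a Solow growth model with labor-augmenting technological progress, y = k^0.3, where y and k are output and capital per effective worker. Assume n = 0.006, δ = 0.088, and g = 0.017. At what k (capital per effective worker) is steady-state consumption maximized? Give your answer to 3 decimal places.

Capital per effective worker breaks even when investment replaces (n + g + δ)·k; here n + g + δ = 0.111.
Golden rule sets MPK = n+g+δ: 0.3·k^(0.3−1) = 0.111, so k_gold = (0.3/0.111)^(1/0.7) ≈ 4.1386.

k_gold ≈ 4.139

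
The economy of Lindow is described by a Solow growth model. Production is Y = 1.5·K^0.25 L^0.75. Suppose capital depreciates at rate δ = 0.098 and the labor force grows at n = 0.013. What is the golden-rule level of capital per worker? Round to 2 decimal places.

The effective depreciation rate is n + δ = 0.013 + 0.098 = 0.111.
Setting f'(k) = n+δ gives 0.25·1.5·k^(0.25−1) = 0.111, hence k_gold = (0.25·1.5/0.111)^(1/0.75) ≈ 5.0693.

k_gold ≈ 5.07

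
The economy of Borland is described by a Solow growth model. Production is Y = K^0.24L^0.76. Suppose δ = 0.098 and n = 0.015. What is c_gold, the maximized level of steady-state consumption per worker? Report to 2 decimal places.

c_gold ≈ 0.96

Break-even investment rate: n + δ = 0.015 + 0.098 = 0.113.
At the golden rule the marginal product of capital equals n+δ: 0.24·k^(0.24−1) = 0.113. Solving, k_gold = (0.24/0.113)^(1/0.76) ≈ 2.6943.
y_gold = 2.6943^0.24 ≈ 1.2685.
c_gold = y_gold − (n+δ)·k_gold = 1.2685 − 0.113·2.6943 ≈ 0.9641.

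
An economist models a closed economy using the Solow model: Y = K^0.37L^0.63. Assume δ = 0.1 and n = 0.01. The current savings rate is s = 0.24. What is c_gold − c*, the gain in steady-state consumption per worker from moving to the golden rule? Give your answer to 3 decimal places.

Break-even investment rate: n + δ = 0.01 + 0.1 = 0.11.
Current steady state (s = 0.24): k* = (0.24/0.11)^(1/0.63) ≈ 3.4499, y* = 3.4499^0.37 ≈ 1.5812, c* = (1−0.24)·1.5812 ≈ 1.2017.
Setting f'(k) = n+δ gives 0.37·k^(0.37−1) = 0.11, hence k_gold = (0.37/0.11)^(1/0.63) ≈ 6.8581.
y_gold = 6.8581^0.37 ≈ 2.0389, c_gold = y_gold − 0.11·k_gold ≈ 1.2845.
Gain: Δc = 1.2845 − 1.2017 ≈ 0.0828.

Δc ≈ 0.083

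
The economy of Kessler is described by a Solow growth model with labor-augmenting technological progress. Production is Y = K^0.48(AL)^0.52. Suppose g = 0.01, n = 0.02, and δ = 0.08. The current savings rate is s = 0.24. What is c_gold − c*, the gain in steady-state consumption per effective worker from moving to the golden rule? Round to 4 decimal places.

Δc ≈ 0.4644

n + g + δ = 0.02 + 0.01 + 0.08 = 0.11.
Current steady state (s = 0.24): k* = (0.24/0.11)^(1/0.52) ≈ 4.4831, y* = 4.4831^0.48 ≈ 2.0547, c* = (1−0.24)·2.0547 ≈ 1.5616.
Maximizing c = f(k) − (n+g+δ)·k gives f'(k) = n+g+δ, i.e. 0.48·k^(0.48−1) = 0.11, so k_gold = (0.48/0.11)^(1/0.52) ≈ 17.0011.
y_gold = 17.0011^0.48 ≈ 3.8961, c_gold = y_gold − 0.11·k_gold ≈ 2.0260.
Gain: Δc = 2.0260 − 1.5616 ≈ 0.4644.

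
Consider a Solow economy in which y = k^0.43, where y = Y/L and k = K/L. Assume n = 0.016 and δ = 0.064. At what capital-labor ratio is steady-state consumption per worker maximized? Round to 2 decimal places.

Capital per worker breaks even when investment replaces (n + δ)·k; here n + δ = 0.08.
Golden rule sets MPK = n+δ: 0.43·k^(0.43−1) = 0.08, so k_gold = (0.43/0.08)^(1/0.57) ≈ 19.1146.

k_gold ≈ 19.11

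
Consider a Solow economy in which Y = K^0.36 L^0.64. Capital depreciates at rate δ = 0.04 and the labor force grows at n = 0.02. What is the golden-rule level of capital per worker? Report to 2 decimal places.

k_gold ≈ 16.44

Capital per worker breaks even when investment replaces (n + δ)·k; here n + δ = 0.06.
At the golden rule the marginal product of capital equals n+δ: 0.36·k^(0.36−1) = 0.06. Solving, k_gold = (0.36/0.06)^(1/0.64) ≈ 16.4385.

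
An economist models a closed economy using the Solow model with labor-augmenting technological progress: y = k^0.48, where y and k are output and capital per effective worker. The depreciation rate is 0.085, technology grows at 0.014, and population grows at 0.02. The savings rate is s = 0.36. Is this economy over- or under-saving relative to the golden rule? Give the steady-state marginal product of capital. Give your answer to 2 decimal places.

The effective depreciation rate is n + g + δ = 0.02 + 0.014 + 0.085 = 0.119.
Steady-state k*: s·k^0.48 = 0.119·k gives k* = (0.36/0.119)^(1/0.52) ≈ 8.4048.
MPK = 0.48·8.4048^(-0.52) ≈ 0.1587.
MPK > n+g+δ = 0.119, so the economy is dynamically efficient (under-saving).

under-saving; MPK ≈ 0.16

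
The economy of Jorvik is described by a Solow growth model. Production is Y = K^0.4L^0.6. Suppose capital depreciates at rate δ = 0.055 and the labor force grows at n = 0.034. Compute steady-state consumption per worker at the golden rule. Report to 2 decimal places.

Capital per worker breaks even when investment replaces (n + δ)·k; here n + δ = 0.089.
Golden rule sets MPK = n+δ: 0.4·k^(0.4−1) = 0.089, so k_gold = (0.4/0.089)^(1/0.6) ≈ 12.2401.
y_gold = 12.2401^0.4 ≈ 2.7234.
c_gold = y_gold − (n+δ)·k_gold = 2.7234 − 0.089·12.2401 ≈ 1.6340.

c_gold ≈ 1.63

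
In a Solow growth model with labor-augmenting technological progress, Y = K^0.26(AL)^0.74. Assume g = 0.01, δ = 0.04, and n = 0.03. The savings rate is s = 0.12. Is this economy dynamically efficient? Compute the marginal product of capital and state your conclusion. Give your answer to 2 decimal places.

Capital per effective worker breaks even when investment replaces (n + g + δ)·k; here n + g + δ = 0.08.
Steady-state k*: s·k^0.26 = 0.08·k gives k* = (0.12/0.08)^(1/0.74) ≈ 1.7297.
MPK = 0.26·1.7297^(-0.74) ≈ 0.1733.
MPK > n+g+δ = 0.08, so the economy is dynamically efficient (under-saving).

dynamically efficient; MPK ≈ 0.17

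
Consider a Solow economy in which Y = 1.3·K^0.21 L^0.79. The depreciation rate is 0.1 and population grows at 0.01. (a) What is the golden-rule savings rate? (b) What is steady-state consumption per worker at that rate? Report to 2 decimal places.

(a) s_gold = 0.21; (b) c_gold ≈ 1.31

Capital per worker breaks even when investment replaces (n + δ)·k; here n + δ = 0.11.
For Cobb-Douglas, s_gold equals capital's share: s_gold = 0.21.
At the golden rule the marginal product of capital equals n+δ: 0.21·1.3·k^(0.21−1) = 0.11. Solving, k_gold = (0.21·1.3/0.11)^(1/0.79) ≈ 3.1602.
y_gold = 1.3·3.1602^0.21 ≈ 1.6553; c_gold = (1−0.21)·y_gold ≈ 1.3077.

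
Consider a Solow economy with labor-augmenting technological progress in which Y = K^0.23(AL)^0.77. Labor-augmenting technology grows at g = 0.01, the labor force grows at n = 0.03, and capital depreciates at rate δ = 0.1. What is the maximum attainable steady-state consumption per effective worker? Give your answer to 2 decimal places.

Capital per effective worker breaks even when investment replaces (n + g + δ)·k; here n + g + δ = 0.14.
Setting f'(k) = n+g+δ gives 0.23·k^(0.23−1) = 0.14, hence k_gold = (0.23/0.14)^(1/0.77) ≈ 1.9055.
y_gold = 1.9055^0.23 ≈ 1.1598.
c_gold = y_gold − (n+g+δ)·k_gold = 1.1598 − 0.14·1.9055 ≈ 0.8931.

c_gold ≈ 0.89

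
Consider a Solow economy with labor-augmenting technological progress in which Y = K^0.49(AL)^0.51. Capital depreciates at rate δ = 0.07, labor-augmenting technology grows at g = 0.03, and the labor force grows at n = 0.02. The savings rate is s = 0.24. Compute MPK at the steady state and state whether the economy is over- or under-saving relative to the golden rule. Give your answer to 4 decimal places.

under-saving; MPK ≈ 0.2450

n + g + δ = 0.02 + 0.03 + 0.07 = 0.12.
Steady-state k*: s·k^0.49 = 0.12·k gives k* = (0.24/0.12)^(1/0.51) ≈ 3.8927.
MPK = 0.49·3.8927^(-0.51) ≈ 0.2450.
MPK > n+g+δ = 0.12, so the economy is dynamically efficient (under-saving).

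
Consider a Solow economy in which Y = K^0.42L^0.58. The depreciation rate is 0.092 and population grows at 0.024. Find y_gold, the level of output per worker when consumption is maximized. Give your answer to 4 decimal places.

Capital per worker breaks even when investment replaces (n + δ)·k; here n + δ = 0.116.
At the golden rule the marginal product of capital equals n+δ: 0.42·k^(0.42−1) = 0.116. Solving, k_gold = (0.42/0.116)^(1/0.58) ≈ 9.1925.
Output: y_gold = k_gold^0.42 = 9.1925^0.42 ≈ 2.5389.

y_gold ≈ 2.5389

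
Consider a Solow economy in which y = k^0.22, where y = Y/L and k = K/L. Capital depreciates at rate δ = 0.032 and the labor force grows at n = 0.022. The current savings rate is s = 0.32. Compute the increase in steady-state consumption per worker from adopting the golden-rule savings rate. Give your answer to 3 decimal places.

Capital per worker breaks even when investment replaces (n + δ)·k; here n + δ = 0.054.
Current steady state (s = 0.32): k* = (0.32/0.054)^(1/0.78) ≈ 9.7884, y* = 9.7884^0.22 ≈ 1.6518, c* = (1−0.32)·1.6518 ≈ 1.1232.
Setting f'(k) = n+δ gives 0.22·k^(0.22−1) = 0.054, hence k_gold = (0.22/0.054)^(1/0.78) ≈ 6.0546.
y_gold = 6.0546^0.22 ≈ 1.4861, c_gold = y_gold − 0.054·k_gold ≈ 1.1592.
Gain: Δc = 1.1592 − 1.1232 ≈ 0.0360.

Δc ≈ 0.036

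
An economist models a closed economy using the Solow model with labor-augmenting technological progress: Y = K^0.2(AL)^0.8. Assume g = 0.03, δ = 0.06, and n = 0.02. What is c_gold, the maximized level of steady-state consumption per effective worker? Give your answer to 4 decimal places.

c_gold ≈ 0.9290

Capital per effective worker breaks even when investment replaces (n + g + δ)·k; here n + g + δ = 0.11.
Golden rule sets MPK = n+g+δ: 0.2·k^(0.2−1) = 0.11, so k_gold = (0.2/0.11)^(1/0.8) ≈ 2.1113.
y_gold = 2.1113^0.2 ≈ 1.1612.
c_gold = y_gold − (n+g+δ)·k_gold = 1.1612 − 0.11·2.1113 ≈ 0.9290.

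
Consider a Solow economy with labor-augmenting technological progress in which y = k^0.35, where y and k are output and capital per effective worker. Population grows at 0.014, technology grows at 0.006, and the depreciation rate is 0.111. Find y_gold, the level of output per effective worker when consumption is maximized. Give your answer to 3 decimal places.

y_gold ≈ 1.698

n + g + δ = 0.014 + 0.006 + 0.111 = 0.131.
Setting f'(k) = n+g+δ gives 0.35·k^(0.35−1) = 0.131, hence k_gold = (0.35/0.131)^(1/0.65) ≈ 4.5353.
Output: y_gold = k_gold^0.35 = 4.5353^0.35 ≈ 1.6975.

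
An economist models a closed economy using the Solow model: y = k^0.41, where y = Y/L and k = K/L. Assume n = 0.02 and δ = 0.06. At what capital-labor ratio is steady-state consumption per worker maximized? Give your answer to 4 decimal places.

n + δ = 0.02 + 0.06 = 0.08.
At the golden rule the marginal product of capital equals n+δ: 0.41·k^(0.41−1) = 0.08. Solving, k_gold = (0.41/0.08)^(1/0.59) ≈ 15.9541.

k_gold ≈ 15.9541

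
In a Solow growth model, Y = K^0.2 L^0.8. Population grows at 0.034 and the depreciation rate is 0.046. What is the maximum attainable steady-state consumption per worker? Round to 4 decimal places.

n + δ = 0.034 + 0.046 = 0.08.
Golden rule sets MPK = n+δ: 0.2·k^(0.2−1) = 0.08, so k_gold = (0.2/0.08)^(1/0.8) ≈ 3.1436.
y_gold = 3.1436^0.2 ≈ 1.2574.
c_gold = y_gold − (n+δ)·k_gold = 1.2574 − 0.08·3.1436 ≈ 1.0059.

c_gold ≈ 1.0059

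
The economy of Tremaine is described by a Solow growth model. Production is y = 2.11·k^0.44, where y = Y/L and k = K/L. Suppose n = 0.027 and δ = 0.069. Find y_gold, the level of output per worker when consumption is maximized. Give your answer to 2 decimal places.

y_gold ≈ 12.55

The effective depreciation rate is n + δ = 0.027 + 0.069 = 0.096.
At the golden rule the marginal product of capital equals n+δ: 0.44·2.11·k^(0.44−1) = 0.096. Solving, k_gold = (0.44·2.11/0.096)^(1/0.56) ≈ 57.5118.
Output: y_gold = 2.11·k_gold^0.44 = 2.11·57.5118^0.44 ≈ 12.5480.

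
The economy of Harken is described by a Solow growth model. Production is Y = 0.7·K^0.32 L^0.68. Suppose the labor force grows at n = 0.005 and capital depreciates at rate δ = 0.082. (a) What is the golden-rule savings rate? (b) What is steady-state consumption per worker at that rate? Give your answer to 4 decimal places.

(a) s_gold = 0.3200; (b) c_gold ≈ 0.7428

Capital per worker breaks even when investment replaces (n + δ)·k; here n + δ = 0.087.
For Cobb-Douglas, s_gold equals capital's share: s_gold = 0.32.
Maximizing c = f(k) − (n+δ)·k gives f'(k) = n+δ, i.e. 0.32·0.7·k^(0.32−1) = 0.087, so k_gold = (0.32·0.7/0.087)^(1/0.68) ≈ 4.0180.
y_gold = 0.7·4.0180^0.32 ≈ 1.0924; c_gold = (1−0.32)·y_gold ≈ 0.7428.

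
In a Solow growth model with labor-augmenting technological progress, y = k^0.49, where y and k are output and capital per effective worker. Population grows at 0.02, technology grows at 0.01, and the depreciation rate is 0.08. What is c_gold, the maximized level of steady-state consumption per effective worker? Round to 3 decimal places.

c_gold ≈ 2.143

Break-even investment rate: n + g + δ = 0.02 + 0.01 + 0.08 = 0.11.
Golden rule sets MPK = n+g+δ: 0.49·k^(0.49−1) = 0.11, so k_gold = (0.49/0.11)^(1/0.51) ≈ 18.7139.
y_gold = 18.7139^0.49 ≈ 4.2011.
c_gold = y_gold − (n+g+δ)·k_gold = 4.2011 − 0.11·18.7139 ≈ 2.1425.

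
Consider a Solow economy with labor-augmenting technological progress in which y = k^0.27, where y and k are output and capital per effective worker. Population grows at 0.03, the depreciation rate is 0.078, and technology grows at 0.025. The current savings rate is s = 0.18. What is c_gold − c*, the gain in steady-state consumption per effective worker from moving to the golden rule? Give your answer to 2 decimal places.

Break-even investment rate: n + g + δ = 0.03 + 0.025 + 0.078 = 0.133.
Current steady state (s = 0.18): k* = (0.18/0.133)^(1/0.73) ≈ 1.5137, y* = 1.5137^0.27 ≈ 1.1184, c* = (1−0.18)·1.1184 ≈ 0.9171.
Golden rule sets MPK = n+g+δ: 0.27·k^(0.27−1) = 0.133, so k_gold = (0.27/0.133)^(1/0.73) ≈ 2.6378.
y_gold = 2.6378^0.27 ≈ 1.2994, c_gold = y_gold − 0.133·k_gold ≈ 0.9485.
Gain: Δc = 0.9485 − 0.9171 ≈ 0.0314.

Δc ≈ 0.03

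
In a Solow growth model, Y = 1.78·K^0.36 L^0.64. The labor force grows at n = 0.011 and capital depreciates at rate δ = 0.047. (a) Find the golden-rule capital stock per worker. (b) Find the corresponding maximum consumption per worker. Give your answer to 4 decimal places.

(a) k_gold ≈ 42.6725; (b) c_gold ≈ 4.4000

The effective depreciation rate is n + δ = 0.011 + 0.047 = 0.058.
Golden rule sets MPK = n+δ: 0.36·1.78·k^(0.36−1) = 0.058, so k_gold = (0.36·1.78/0.058)^(1/0.64) ≈ 42.6725.
y_gold = 1.78·42.6725^0.36 ≈ 6.8750; c_gold = y_gold − 0.058·k_gold ≈ 4.4000.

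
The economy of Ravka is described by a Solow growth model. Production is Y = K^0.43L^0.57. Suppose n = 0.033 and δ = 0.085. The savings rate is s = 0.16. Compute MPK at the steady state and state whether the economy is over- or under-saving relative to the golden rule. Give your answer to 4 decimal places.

under-saving; MPK ≈ 0.3171

Capital per worker breaks even when investment replaces (n + δ)·k; here n + δ = 0.118.
Steady-state k*: s·k^0.43 = 0.118·k gives k* = (0.16/0.118)^(1/0.57) ≈ 1.7061.
MPK = 0.43·1.7061^(-0.57) ≈ 0.3171.
MPK > n+δ = 0.118, so the economy is dynamically efficient (under-saving).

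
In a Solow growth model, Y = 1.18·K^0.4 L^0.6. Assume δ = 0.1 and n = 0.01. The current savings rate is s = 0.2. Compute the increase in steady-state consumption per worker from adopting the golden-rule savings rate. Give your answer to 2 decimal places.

Capital per worker breaks even when investment replaces (n + δ)·k; here n + δ = 0.11.
Current steady state (s = 0.2): k* = (0.2·1.18/0.11)^(1/0.6) ≈ 3.5689, y* = 1.18·3.5689^0.4 ≈ 1.9629, c* = (1−0.2)·1.9629 ≈ 1.5703.
At the golden rule the marginal product of capital equals n+δ: 0.4·1.18·k^(0.4−1) = 0.11. Solving, k_gold = (0.4·1.18/0.11)^(1/0.6) ≈ 11.3305.
y_gold = 1.18·11.3305^0.4 ≈ 3.1159, c_gold = y_gold − 0.11·k_gold ≈ 1.8695.
Gain: Δc = 1.8695 − 1.5703 ≈ 0.2992.

Δc ≈ 0.30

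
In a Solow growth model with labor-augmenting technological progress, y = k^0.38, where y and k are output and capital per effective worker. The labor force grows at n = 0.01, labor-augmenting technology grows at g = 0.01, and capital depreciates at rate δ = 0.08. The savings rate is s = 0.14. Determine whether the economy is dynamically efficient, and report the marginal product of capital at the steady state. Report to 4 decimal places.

dynamically efficient; MPK ≈ 0.2714

Capital per effective worker breaks even when investment replaces (n + g + δ)·k; here n + g + δ = 0.1.
Steady-state k*: s·k^0.38 = 0.1·k gives k* = (0.14/0.1)^(1/0.62) ≈ 1.7206.
MPK = 0.38·1.7206^(-0.62) ≈ 0.2714.
MPK > n+g+δ = 0.1, so the economy is dynamically efficient (under-saving).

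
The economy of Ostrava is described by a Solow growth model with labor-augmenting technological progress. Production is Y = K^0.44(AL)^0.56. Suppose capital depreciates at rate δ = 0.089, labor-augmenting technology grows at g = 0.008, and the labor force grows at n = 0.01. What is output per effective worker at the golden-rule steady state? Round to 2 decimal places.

y_gold ≈ 3.04

The effective depreciation rate is n + g + δ = 0.01 + 0.008 + 0.089 = 0.107.
Setting f'(k) = n+g+δ gives 0.44·k^(0.44−1) = 0.107, hence k_gold = (0.44/0.107)^(1/0.56) ≈ 12.4897.
Output: y_gold = k_gold^0.44 = 12.4897^0.44 ≈ 3.0373.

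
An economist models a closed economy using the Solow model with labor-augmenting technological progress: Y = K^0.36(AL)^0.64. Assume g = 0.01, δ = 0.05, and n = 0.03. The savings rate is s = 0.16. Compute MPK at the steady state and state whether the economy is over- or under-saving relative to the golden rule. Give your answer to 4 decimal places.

under-saving; MPK ≈ 0.2025

The effective depreciation rate is n + g + δ = 0.03 + 0.01 + 0.05 = 0.09.
Steady-state k*: s·k^0.36 = 0.09·k gives k* = (0.16/0.09)^(1/0.64) ≈ 2.4572.
MPK = 0.36·2.4572^(-0.64) ≈ 0.2025.
MPK > n+g+δ = 0.09, so the economy is dynamically efficient (under-saving).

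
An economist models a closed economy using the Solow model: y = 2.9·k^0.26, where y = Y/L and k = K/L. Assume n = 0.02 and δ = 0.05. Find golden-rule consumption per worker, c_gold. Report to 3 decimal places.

c_gold ≈ 4.947

Break-even investment rate: n + δ = 0.02 + 0.05 = 0.07.
Maximizing c = f(k) − (n+δ)·k gives f'(k) = n+δ, i.e. 0.26·2.9·k^(0.26−1) = 0.07, so k_gold = (0.26·2.9/0.07)^(1/0.74) ≈ 24.8293.
y_gold = 2.9·24.8293^0.26 ≈ 6.6848.
c_gold = y_gold − (n+δ)·k_gold = 6.6848 − 0.07·24.8293 ≈ 4.9468.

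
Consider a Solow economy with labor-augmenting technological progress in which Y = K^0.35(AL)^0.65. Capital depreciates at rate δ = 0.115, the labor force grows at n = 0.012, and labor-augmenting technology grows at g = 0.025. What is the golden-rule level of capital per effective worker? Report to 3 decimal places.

Capital per effective worker breaks even when investment replaces (n + g + δ)·k; here n + g + δ = 0.152.
Setting f'(k) = n+g+δ gives 0.35·k^(0.35−1) = 0.152, hence k_gold = (0.35/0.152)^(1/0.65) ≈ 3.6080.

k_gold ≈ 3.608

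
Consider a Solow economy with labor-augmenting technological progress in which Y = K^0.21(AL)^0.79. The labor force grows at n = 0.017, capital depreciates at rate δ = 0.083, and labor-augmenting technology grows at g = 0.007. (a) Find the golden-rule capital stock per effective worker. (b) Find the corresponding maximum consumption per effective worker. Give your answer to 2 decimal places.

(a) k_gold ≈ 2.35; (b) c_gold ≈ 0.95

Capital per effective worker breaks even when investment replaces (n + g + δ)·k; here n + g + δ = 0.107.
At the golden rule the marginal product of capital equals n+g+δ: 0.21·k^(0.21−1) = 0.107. Solving, k_gold = (0.21/0.107)^(1/0.79) ≈ 2.3479.
y_gold = 2.3479^0.21 ≈ 1.1963; c_gold = y_gold − 0.107·k_gold ≈ 0.9451.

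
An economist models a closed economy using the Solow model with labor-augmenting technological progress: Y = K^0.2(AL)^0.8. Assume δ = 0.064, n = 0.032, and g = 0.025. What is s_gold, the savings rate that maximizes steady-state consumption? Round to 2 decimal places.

The effective depreciation rate is n + g + δ = 0.032 + 0.025 + 0.064 = 0.121.
At the golden rule MPK = n+g+δ, and in any Cobb-Douglas steady state s = (n+g+δ)·k/y = MPK·k/y = capital's share 0.2.

s_gold = 0.20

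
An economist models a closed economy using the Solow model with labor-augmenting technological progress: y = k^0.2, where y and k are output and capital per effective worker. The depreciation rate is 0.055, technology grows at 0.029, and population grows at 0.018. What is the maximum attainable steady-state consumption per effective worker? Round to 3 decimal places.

c_gold ≈ 0.947

The effective depreciation rate is n + g + δ = 0.018 + 0.029 + 0.055 = 0.102.
Setting f'(k) = n+g+δ gives 0.2·k^(0.2−1) = 0.102, hence k_gold = (0.2/0.102)^(1/0.8) ≈ 2.3203.
y_gold = 2.3203^0.2 ≈ 1.1833.
c_gold = y_gold − (n+g+δ)·k_gold = 1.1833 − 0.102·2.3203 ≈ 0.9467.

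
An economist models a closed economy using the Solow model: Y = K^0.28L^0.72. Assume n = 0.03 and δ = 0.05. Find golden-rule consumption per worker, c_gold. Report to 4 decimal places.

c_gold ≈ 1.1720

n + δ = 0.03 + 0.05 = 0.08.
Setting f'(k) = n+δ gives 0.28·k^(0.28−1) = 0.08, hence k_gold = (0.28/0.08)^(1/0.72) ≈ 5.6971.
y_gold = 5.6971^0.28 ≈ 1.6277.
c_gold = y_gold − (n+δ)·k_gold = 1.6277 − 0.08·5.6971 ≈ 1.1720.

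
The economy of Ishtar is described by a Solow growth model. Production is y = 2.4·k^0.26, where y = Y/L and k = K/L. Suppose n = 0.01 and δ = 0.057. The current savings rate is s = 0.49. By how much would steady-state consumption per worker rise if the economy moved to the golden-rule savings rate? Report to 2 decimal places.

Capital per worker breaks even when investment replaces (n + δ)·k; here n + δ = 0.067.
Current steady state (s = 0.49): k* = (0.49·2.4/0.067)^(1/0.74) ≈ 48.0320, y* = 2.4·48.0320^0.26 ≈ 6.5676, c* = (1−0.49)·6.5676 ≈ 3.3495.
Golden rule sets MPK = n+δ: 0.26·2.4·k^(0.26−1) = 0.067, so k_gold = (0.26·2.4/0.067)^(1/0.74) ≈ 20.3990.
y_gold = 2.4·20.3990^0.26 ≈ 5.2567, c_gold = y_gold − 0.067·k_gold ≈ 3.8899.
Gain: Δc = 3.8899 − 3.3495 ≈ 0.5404.

Δc ≈ 0.54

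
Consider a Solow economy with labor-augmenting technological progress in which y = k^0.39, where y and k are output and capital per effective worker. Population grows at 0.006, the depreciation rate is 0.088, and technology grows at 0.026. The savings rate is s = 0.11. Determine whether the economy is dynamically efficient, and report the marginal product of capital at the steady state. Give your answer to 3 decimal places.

dynamically efficient; MPK ≈ 0.425

Capital per effective worker breaks even when investment replaces (n + g + δ)·k; here n + g + δ = 0.12.
Steady-state k*: s·k^0.39 = 0.12·k gives k* = (0.11/0.12)^(1/0.61) ≈ 0.8671.
MPK = 0.39·0.8671^(-0.61) ≈ 0.4255.
MPK > n+g+δ = 0.12, so the economy is dynamically efficient (under-saving).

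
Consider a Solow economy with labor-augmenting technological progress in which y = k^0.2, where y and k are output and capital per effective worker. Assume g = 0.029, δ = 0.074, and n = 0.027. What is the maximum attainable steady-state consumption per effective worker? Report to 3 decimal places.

n + g + δ = 0.027 + 0.029 + 0.074 = 0.13.
Maximizing c = f(k) − (n+g+δ)·k gives f'(k) = n+g+δ, i.e. 0.2·k^(0.2−1) = 0.13, so k_gold = (0.2/0.13)^(1/0.8) ≈ 1.7134.
y_gold = 1.7134^0.2 ≈ 1.1137.
c_gold = y_gold − (n+g+δ)·k_gold = 1.1137 − 0.13·1.7134 ≈ 0.8910.

c_gold ≈ 0.891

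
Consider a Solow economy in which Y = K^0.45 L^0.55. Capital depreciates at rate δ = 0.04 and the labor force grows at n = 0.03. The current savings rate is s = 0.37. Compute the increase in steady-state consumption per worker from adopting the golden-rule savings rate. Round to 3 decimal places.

Δc ≈ 0.061

The effective depreciation rate is n + δ = 0.03 + 0.04 = 0.07.
Current steady state (s = 0.37): k* = (0.37/0.07)^(1/0.55) ≈ 20.6412, y* = 20.6412^0.45 ≈ 3.9051, c* = (1−0.37)·3.9051 ≈ 2.4602.
At the golden rule the marginal product of capital equals n+δ: 0.45·k^(0.45−1) = 0.07. Solving, k_gold = (0.45/0.07)^(1/0.55) ≈ 29.4645.
y_gold = 29.4645^0.45 ≈ 4.5834, c_gold = y_gold − 0.07·k_gold ≈ 2.5209.
Gain: Δc = 2.5209 − 2.4602 ≈ 0.0606.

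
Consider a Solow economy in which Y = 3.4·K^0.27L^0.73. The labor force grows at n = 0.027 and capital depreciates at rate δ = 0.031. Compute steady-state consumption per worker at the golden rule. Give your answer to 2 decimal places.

Break-even investment rate: n + δ = 0.027 + 0.031 = 0.058.
At the golden rule the marginal product of capital equals n+δ: 0.27·3.4·k^(0.27−1) = 0.058. Solving, k_gold = (0.27·3.4/0.058)^(1/0.73) ≈ 43.9576.
y_gold = 3.4·43.9576^0.27 ≈ 9.4427.
c_gold = y_gold − (n+δ)·k_gold = 9.4427 − 0.058·43.9576 ≈ 6.8932.

c_gold ≈ 6.89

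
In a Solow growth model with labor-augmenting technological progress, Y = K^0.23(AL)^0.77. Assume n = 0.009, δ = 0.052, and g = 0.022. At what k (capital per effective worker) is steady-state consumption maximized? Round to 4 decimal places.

k_gold ≈ 3.7572

Capital per effective worker breaks even when investment replaces (n + g + δ)·k; here n + g + δ = 0.083.
Maximizing c = f(k) − (n+g+δ)·k gives f'(k) = n+g+δ, i.e. 0.23·k^(0.23−1) = 0.083, so k_gold = (0.23/0.083)^(1/0.77) ≈ 3.7572.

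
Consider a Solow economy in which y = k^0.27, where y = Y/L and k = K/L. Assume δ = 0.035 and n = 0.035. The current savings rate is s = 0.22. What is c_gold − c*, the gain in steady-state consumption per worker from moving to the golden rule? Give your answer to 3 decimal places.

Δc ≈ 0.011

n + δ = 0.035 + 0.035 = 0.07.
Current steady state (s = 0.22): k* = (0.22/0.07)^(1/0.73) ≈ 4.8003, y* = 4.8003^0.27 ≈ 1.5274, c* = (1−0.22)·1.5274 ≈ 1.1913.
Maximizing c = f(k) − (n+δ)·k gives f'(k) = n+δ, i.e. 0.27·k^(0.27−1) = 0.07, so k_gold = (0.27/0.07)^(1/0.73) ≈ 6.3548.
y_gold = 6.3548^0.27 ≈ 1.6475, c_gold = y_gold − 0.07·k_gold ≈ 1.2027.
Gain: Δc = 1.2027 − 1.1913 ≈ 0.0114.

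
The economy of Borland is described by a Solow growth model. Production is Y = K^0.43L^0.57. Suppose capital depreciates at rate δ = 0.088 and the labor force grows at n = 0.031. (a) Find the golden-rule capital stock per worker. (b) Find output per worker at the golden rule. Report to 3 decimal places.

n + δ = 0.031 + 0.088 = 0.119.
Setting f'(k) = n+δ gives 0.43·k^(0.43−1) = 0.119, hence k_gold = (0.43/0.119)^(1/0.57) ≈ 9.5238.
y_gold = 9.5238^0.43 ≈ 2.6357.

(a) k_gold ≈ 9.524; (b) y_gold ≈ 2.636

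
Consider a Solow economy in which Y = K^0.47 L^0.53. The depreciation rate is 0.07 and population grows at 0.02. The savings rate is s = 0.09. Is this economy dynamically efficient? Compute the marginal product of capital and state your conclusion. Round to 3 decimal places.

dynamically efficient; MPK ≈ 0.470

The effective depreciation rate is n + δ = 0.02 + 0.07 = 0.09.
Steady-state k*: s·k^0.47 = 0.09·k gives k* = (0.09/0.09)^(1/0.53) ≈ 1.0000.
MPK = 0.47·1.0000^(-0.53) ≈ 0.4700.
MPK > n+δ = 0.09, so the economy is dynamically efficient (under-saving).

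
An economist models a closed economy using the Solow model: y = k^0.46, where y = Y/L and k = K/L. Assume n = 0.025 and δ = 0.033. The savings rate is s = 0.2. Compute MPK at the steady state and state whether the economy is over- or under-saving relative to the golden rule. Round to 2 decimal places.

The effective depreciation rate is n + δ = 0.025 + 0.033 = 0.058.
Steady-state k*: s·k^0.46 = 0.058·k gives k* = (0.2/0.058)^(1/0.54) ≈ 9.8983.
MPK = 0.46·9.8983^(-0.54) ≈ 0.1334.
MPK > n+δ = 0.058, so the economy is dynamically efficient (under-saving).

under-saving; MPK ≈ 0.13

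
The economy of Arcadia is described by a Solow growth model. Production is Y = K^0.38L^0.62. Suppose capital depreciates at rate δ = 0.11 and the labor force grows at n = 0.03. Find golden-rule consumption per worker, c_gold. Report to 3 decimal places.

Capital per worker breaks even when investment replaces (n + δ)·k; here n + δ = 0.14.
Golden rule sets MPK = n+δ: 0.38·k^(0.38−1) = 0.14, so k_gold = (0.38/0.14)^(1/0.62) ≈ 5.0055.
y_gold = 5.0055^0.38 ≈ 1.8441.
c_gold = y_gold − (n+δ)·k_gold = 1.8441 − 0.14·5.0055 ≈ 1.1434.

c_gold ≈ 1.143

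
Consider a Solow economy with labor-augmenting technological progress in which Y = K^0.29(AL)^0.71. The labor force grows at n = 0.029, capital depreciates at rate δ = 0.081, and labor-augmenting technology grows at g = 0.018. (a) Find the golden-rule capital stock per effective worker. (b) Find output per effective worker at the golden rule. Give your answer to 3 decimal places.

n + g + δ = 0.029 + 0.018 + 0.081 = 0.128.
Maximizing c = f(k) − (n+g+δ)·k gives f'(k) = n+g+δ, i.e. 0.29·k^(0.29−1) = 0.128, so k_gold = (0.29/0.128)^(1/0.71) ≈ 3.1642.
y_gold = 3.1642^0.29 ≈ 1.3966.

(a) k_gold ≈ 3.164; (b) y_gold ≈ 1.397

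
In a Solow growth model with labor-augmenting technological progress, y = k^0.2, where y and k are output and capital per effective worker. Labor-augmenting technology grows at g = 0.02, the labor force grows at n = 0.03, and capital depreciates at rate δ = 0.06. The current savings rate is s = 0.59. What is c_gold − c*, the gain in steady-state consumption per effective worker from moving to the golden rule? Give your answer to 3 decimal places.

Δc ≈ 0.305

Capital per effective worker breaks even when investment replaces (n + g + δ)·k; here n + g + δ = 0.11.
Current steady state (s = 0.59): k* = (0.59/0.11)^(1/0.8) ≈ 8.1625, y* = 8.1625^0.2 ≈ 1.5218, c* = (1−0.59)·1.5218 ≈ 0.6239.
Setting f'(k) = n+g+δ gives 0.2·k^(0.2−1) = 0.11, hence k_gold = (0.2/0.11)^(1/0.8) ≈ 2.1113.
y_gold = 2.1113^0.2 ≈ 1.1612, c_gold = y_gold − 0.11·k_gold ≈ 0.9290.
Gain: Δc = 0.9290 − 0.6239 ≈ 0.3050.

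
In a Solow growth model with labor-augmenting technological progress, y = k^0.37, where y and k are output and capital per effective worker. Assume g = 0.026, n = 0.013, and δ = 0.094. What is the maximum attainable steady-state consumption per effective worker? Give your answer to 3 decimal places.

c_gold ≈ 1.149

Capital per effective worker breaks even when investment replaces (n + g + δ)·k; here n + g + δ = 0.133.
At the golden rule the marginal product of capital equals n+g+δ: 0.37·k^(0.37−1) = 0.133. Solving, k_gold = (0.37/0.133)^(1/0.63) ≈ 5.0736.
y_gold = 5.0736^0.37 ≈ 1.8238.
c_gold = y_gold − (n+g+δ)·k_gold = 1.8238 − 0.133·5.0736 ≈ 1.1490.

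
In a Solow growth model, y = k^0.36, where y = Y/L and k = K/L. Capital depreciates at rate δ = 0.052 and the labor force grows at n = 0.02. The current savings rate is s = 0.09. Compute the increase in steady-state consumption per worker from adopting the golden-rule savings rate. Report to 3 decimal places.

n + δ = 0.02 + 0.052 = 0.072.
Current steady state (s = 0.09): k* = (0.09/0.072)^(1/0.64) ≈ 1.4172, y* = 1.4172^0.36 ≈ 1.1337, c* = (1−0.09)·1.1337 ≈ 1.0317.
At the golden rule the marginal product of capital equals n+δ: 0.36·k^(0.36−1) = 0.072. Solving, k_gold = (0.36/0.072)^(1/0.64) ≈ 12.3635.
y_gold = 12.3635^0.36 ≈ 2.4727, c_gold = y_gold − 0.072·k_gold ≈ 1.5825.
Gain: Δc = 1.5825 − 1.0317 ≈ 0.5508.

Δc ≈ 0.551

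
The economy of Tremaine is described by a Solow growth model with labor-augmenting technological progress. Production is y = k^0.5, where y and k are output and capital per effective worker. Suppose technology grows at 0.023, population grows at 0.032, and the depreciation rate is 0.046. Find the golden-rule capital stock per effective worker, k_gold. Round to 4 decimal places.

The effective depreciation rate is n + g + δ = 0.032 + 0.023 + 0.046 = 0.101.
Maximizing c = f(k) − (n+g+δ)·k gives f'(k) = n+g+δ, i.e. 0.5·k^(0.5−1) = 0.101, so k_gold = (0.5/0.101)^(1/0.5) ≈ 24.5074.

k_gold ≈ 24.5074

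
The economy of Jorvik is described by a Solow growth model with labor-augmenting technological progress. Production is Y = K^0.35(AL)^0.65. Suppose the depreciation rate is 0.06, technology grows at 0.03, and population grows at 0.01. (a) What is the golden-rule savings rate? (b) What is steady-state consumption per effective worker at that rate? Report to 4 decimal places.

Capital per effective worker breaks even when investment replaces (n + g + δ)·k; here n + g + δ = 0.1.
For Cobb-Douglas, s_gold equals capital's share: s_gold = 0.35.
Golden rule sets MPK = n+g+δ: 0.35·k^(0.35−1) = 0.1, so k_gold = (0.35/0.1)^(1/0.65) ≈ 6.8711.
y_gold = 6.8711^0.35 ≈ 1.9632; c_gold = (1−0.35)·y_gold ≈ 1.2761.

(a) s_gold = 0.3500; (b) c_gold ≈ 1.2761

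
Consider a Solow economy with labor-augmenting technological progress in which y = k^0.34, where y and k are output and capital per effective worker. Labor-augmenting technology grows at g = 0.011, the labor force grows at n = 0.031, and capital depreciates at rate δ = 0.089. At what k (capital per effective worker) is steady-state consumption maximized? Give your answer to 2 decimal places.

Break-even investment rate: n + g + δ = 0.031 + 0.011 + 0.089 = 0.131.
Setting f'(k) = n+g+δ gives 0.34·k^(0.34−1) = 0.131, hence k_gold = (0.34/0.131)^(1/0.66) ≈ 4.2422.

k_gold ≈ 4.24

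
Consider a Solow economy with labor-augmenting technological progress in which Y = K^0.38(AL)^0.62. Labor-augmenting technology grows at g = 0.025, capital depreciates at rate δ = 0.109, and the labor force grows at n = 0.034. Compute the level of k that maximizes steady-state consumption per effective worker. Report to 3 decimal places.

k_gold ≈ 3.730

n + g + δ = 0.034 + 0.025 + 0.109 = 0.168.
Maximizing c = f(k) − (n+g+δ)·k gives f'(k) = n+g+δ, i.e. 0.38·k^(0.38−1) = 0.168, so k_gold = (0.38/0.168)^(1/0.62) ≈ 3.7302.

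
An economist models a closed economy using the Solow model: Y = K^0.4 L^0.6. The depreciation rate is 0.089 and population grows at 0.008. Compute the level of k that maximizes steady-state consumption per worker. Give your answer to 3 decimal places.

Break-even investment rate: n + δ = 0.008 + 0.089 = 0.097.
Setting f'(k) = n+δ gives 0.4·k^(0.4−1) = 0.097, hence k_gold = (0.4/0.097)^(1/0.6) ≈ 10.6043.

k_gold ≈ 10.604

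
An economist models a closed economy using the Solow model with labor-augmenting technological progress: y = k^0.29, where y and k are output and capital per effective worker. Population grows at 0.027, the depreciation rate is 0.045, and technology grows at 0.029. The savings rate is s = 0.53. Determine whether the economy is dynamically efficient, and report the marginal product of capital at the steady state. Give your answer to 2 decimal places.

dynamically inefficient; MPK ≈ 0.06

Break-even investment rate: n + g + δ = 0.027 + 0.029 + 0.045 = 0.101.
Steady-state k*: s·k^0.29 = 0.101·k gives k* = (0.53/0.101)^(1/0.71) ≈ 10.3281.
MPK = 0.29·10.3281^(-0.71) ≈ 0.0553.
MPK < n+g+δ = 0.101, so the economy is dynamically inefficient (over-saving).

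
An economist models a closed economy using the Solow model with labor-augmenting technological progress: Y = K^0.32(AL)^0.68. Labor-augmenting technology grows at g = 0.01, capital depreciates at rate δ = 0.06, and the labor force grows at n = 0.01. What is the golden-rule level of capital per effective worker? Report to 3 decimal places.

k_gold ≈ 7.680

Capital per effective worker breaks even when investment replaces (n + g + δ)·k; here n + g + δ = 0.08.
Maximizing c = f(k) − (n+g+δ)·k gives f'(k) = n+g+δ, i.e. 0.32·k^(0.32−1) = 0.08, so k_gold = (0.32/0.08)^(1/0.68) ≈ 7.6804.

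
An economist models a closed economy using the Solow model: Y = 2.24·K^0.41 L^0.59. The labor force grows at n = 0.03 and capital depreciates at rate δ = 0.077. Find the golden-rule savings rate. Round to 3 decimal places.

s_gold = 0.410

Capital per worker breaks even when investment replaces (n + δ)·k; here n + δ = 0.107.
At the golden rule MPK = n+δ, and in any Cobb-Douglas steady state s = (n+δ)·k/y = MPK·k/y = capital's share 0.41.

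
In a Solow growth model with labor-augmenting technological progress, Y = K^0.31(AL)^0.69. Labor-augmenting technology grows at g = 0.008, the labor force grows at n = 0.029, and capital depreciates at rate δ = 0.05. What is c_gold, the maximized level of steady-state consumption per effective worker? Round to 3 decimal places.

c_gold ≈ 1.221

n + g + δ = 0.029 + 0.008 + 0.05 = 0.087.
At the golden rule the marginal product of capital equals n+g+δ: 0.31·k^(0.31−1) = 0.087. Solving, k_gold = (0.31/0.087)^(1/0.69) ≈ 6.3063.
y_gold = 6.3063^0.31 ≈ 1.7698.
c_gold = y_gold − (n+g+δ)·k_gold = 1.7698 − 0.087·6.3063 ≈ 1.2212.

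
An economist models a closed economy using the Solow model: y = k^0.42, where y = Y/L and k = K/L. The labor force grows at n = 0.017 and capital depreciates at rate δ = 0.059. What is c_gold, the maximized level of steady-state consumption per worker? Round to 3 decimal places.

The effective depreciation rate is n + δ = 0.017 + 0.059 = 0.076.
Golden rule sets MPK = n+δ: 0.42·k^(0.42−1) = 0.076, so k_gold = (0.42/0.076)^(1/0.58) ≈ 19.0573.
y_gold = 19.0573^0.42 ≈ 3.4485.
c_gold = y_gold − (n+δ)·k_gold = 3.4485 − 0.076·19.0573 ≈ 2.0001.

c_gold ≈ 2.000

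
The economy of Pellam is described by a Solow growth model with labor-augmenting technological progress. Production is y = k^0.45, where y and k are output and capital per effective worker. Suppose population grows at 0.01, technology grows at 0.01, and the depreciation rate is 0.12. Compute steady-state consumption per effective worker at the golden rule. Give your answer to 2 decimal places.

The effective depreciation rate is n + g + δ = 0.01 + 0.01 + 0.12 = 0.14.
Golden rule sets MPK = n+g+δ: 0.45·k^(0.45−1) = 0.14, so k_gold = (0.45/0.14)^(1/0.55) ≈ 8.3555.
y_gold = 8.3555^0.45 ≈ 2.5995.
c_gold = y_gold − (n+g+δ)·k_gold = 2.5995 − 0.14·8.3555 ≈ 1.4297.

c_gold ≈ 1.43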